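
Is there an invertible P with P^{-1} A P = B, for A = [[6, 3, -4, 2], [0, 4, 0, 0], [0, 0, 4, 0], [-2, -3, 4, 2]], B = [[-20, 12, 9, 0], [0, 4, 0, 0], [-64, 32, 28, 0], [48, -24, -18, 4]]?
Yes.

Two matrices over a field are similar if and only if they have the same invariant factors.

Both A and B have characteristic polynomial (x - 4)^4 and minimal polynomial (x - 4)^2. Computing further, both have invariant factors x - 4, x - 4, (x - 4)^2. Hence A and B are similar.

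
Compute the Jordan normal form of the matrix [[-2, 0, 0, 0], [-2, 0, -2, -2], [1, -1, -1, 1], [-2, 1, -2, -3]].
The characteristic polynomial is det(xI - A) = (x + 1)^2(x + 2)^2, so the eigenvalues are -2 (algebraic multiplicity 2), -1 (algebraic multiplicity 2).

For λ = -2: rank(A + 2I) = 2. The eigenspace has dimension 4 - 2 = 2, so there are 2 Jordan blocks; the rank sequence gives block sizes [1, 1].

For λ = -1: rank(A + I) = 3, rank((A + I)^2) = 2. The eigenspace has dimension 4 - 3 = 1, so there is 1 Jordan block; the rank sequence gives block sizes [2].

Assembling the blocks gives the Jordan form J above.

J = [[-2, 0, 0, 0], [0, -2, 0, 0], [0, 0, -1, 1], [0, 0, 0, -1]]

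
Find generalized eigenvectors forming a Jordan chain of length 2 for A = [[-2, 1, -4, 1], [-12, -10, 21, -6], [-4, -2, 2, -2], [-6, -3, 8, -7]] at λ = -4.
We seek v_1 ∈ ker((A + 4I)^2) \ ker(A + 4I), then set v_{i+1} = (A + 4I) v_i.

One such chain is v_1 = [[0, 3, 1, 0]]^T, v_2 = [[-1, 3, 0, -1]]^T. Check: (A + 4I) v_2 = [[0, 0, 0, 0]]^T = 0.

v_1 = [[0, 3, 1, 0]]^T, v_2 = [[-1, 3, 0, -1]]^T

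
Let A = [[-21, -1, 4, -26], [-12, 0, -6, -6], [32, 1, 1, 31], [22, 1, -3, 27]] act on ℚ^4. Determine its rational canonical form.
The invariant factors of A (the non-unit diagonal entries of the Smith normal form of xI - A over ℚ[x]) are x - 6, x(x - 6)(x + 5), each dividing the next. The characteristic polynomial is their product, x(x - 6)^2(x + 5).

The rational canonical form is the block-diagonal matrix of companion matrices C(f_i):
R = [[6, 0, 0, 0], [0, 0, 0, 0], [0, 1, 0, 30], [0, 0, 1, 1]].

R = [[6, 0, 0, 0], [0, 0, 0, 0], [0, 1, 0, 30], [0, 0, 1, 1]]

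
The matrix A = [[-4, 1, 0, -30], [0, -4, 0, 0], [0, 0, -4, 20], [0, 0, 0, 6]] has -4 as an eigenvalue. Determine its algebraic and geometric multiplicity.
algebraic multiplicity 3, geometric multiplicity 2

The characteristic polynomial is (x - 6)(x + 4)^3, so the factor x + 4 appears with exponent 3: the algebraic multiplicity is 3.

rank(A + 4I) = 2, so the eigenspace has dimension 4 - 2 = 2: the geometric multiplicity is 2.

Since 2 < 3, A is not diagonalizable.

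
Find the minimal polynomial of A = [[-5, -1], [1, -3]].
The characteristic polynomial factors as (x + 4)^2. The minimal polynomial is ∏(x - λ)^{k_λ} where k_λ is the size of the largest Jordan block at λ.

For λ = -4: rank(A + 4I) = 1, and the largest Jordan block has size 2 (the smallest k with rank((A + 4I)^k) = rank((A + 4I)^(k+1))).

So m_A(x) = (x + 4)^2.

m_A(x) = (x + 4)^2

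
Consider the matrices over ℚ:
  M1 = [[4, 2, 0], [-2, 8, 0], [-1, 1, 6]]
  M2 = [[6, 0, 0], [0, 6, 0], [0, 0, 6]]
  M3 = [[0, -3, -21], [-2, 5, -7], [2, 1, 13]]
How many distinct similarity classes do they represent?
Characteristic polynomials: χ_{M1} = (x - 6)^3, χ_{M2} = (x - 6)^3, χ_{M3} = (x - 6)^3.

{M1, M3}: invariant factors x - 6, (x - 6)^2.

{M2}: invariant factors x - 6, x - 6, x - 6.

Matrices are similar if and only if their invariant-factor lists agree; the partition into similarity classes is {M1, M3}, {M2}.

2 classes: {M1, M3}, {M2}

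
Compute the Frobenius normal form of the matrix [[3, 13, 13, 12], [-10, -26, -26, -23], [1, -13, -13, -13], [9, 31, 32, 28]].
The invariant factors of A (the non-unit diagonal entries of the Smith normal form of xI - A over ℚ[x]) are x(x + 4)(x^2 + 4x - 3), each dividing the next. The characteristic polynomial is their product, x(x + 4)(x^2 + 4x - 3).

The rational canonical form is the block-diagonal matrix of companion matrices C(f_i):
R = [[0, 0, 0, 0], [1, 0, 0, 12], [0, 1, 0, -13], [0, 0, 1, -8]].

Note the characteristic polynomial does not split into linear factors over ℚ, so A has no Jordan form over ℚ; the rational canonical form exists over any field.

R = [[0, 0, 0, 0], [1, 0, 0, 12], [0, 1, 0, -13], [0, 0, 1, -8]]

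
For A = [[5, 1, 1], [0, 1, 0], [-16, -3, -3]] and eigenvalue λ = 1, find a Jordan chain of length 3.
v_1 = [[-1, 1, 3]]^T, v_2 = [[0, 0, 1]]^T, v_3 = [[1, 0, -4]]^T

We seek v_1 ∈ ker((A - I)^3) \ ker((A - I)^2), then set v_{i+1} = (A - I) v_i.

One such chain is v_1 = [[-1, 1, 3]]^T, v_2 = [[0, 0, 1]]^T, v_3 = [[1, 0, -4]]^T. Check: (A - I) v_3 = [[0, 0, 0]]^T = 0.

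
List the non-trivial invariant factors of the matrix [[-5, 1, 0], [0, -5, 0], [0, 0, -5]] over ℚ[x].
The Jordan structure of A has elementary divisors (x + 5)^2, (x + 5). Arranging the block sizes at each eigenvalue in decreasing order and taking row products gives the invariant factors.

Invariant factors (smallest first, each dividing the next): x + 5, (x + 5)^2.

Check: the last factor (x + 5)^2 is the minimal polynomial, and the product (x + 5)^3 is the characteristic polynomial.

x + 5, (x + 5)^2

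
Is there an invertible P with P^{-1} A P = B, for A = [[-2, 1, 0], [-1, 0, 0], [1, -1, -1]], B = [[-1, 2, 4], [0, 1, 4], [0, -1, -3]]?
Yes.

Two matrices over a field are similar if and only if they have the same invariant factors.

Both A and B have characteristic polynomial (x + 1)^3 and minimal polynomial (x + 1)^2. Computing further, both have invariant factors x + 1, (x + 1)^2. Hence A and B are similar.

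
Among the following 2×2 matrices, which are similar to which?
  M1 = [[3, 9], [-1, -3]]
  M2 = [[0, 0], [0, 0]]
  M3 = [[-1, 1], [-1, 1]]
Characteristic polynomials: χ_{M1} = x^2, χ_{M2} = x^2, χ_{M3} = x^2.

{M1, M3}: invariant factors x^2.

{M2}: invariant factors x, x.

Matrices are similar if and only if their invariant-factor lists agree; the partition into similarity classes is {M1, M3}, {M2}.

2 classes: {M1, M3}, {M2}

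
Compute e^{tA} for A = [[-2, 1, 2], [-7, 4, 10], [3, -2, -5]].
A has Jordan form J = [[-1, 1, 0], [0, -1, 1], [0, 0, -1]] with A = PJP^{-1}, so e^{tA} = P e^{tJ} P^{-1}.

For a Jordan block J_k(λ), e^{tJ_k(λ)} = e^{λt} · (I + tN + t^2 N^2/2! + ... + t^{k-1} N^{k-1}/(k-1)!) where N is the nilpotent superdiagonal part.

Assembling the blocks and conjugating back gives the entries of e^{tA} as shown above.

e^{tA} = [[(1 - t)*e^{-t}, t*e^{-t}, 2*t*e^{-t}], [t*(t - 7)*e^{-t}, (-t^2 + 5*t + 1)*e^{-t}, 2*t*(5 - t)*e^{-t}], [t*(6 - t)*e^{-t}/2, t*(t - 4)*e^{-t}/2, (t^2 - 4*t + 1)*e^{-t}]]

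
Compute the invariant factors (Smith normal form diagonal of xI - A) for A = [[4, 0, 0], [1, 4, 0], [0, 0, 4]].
The Jordan structure of A has elementary divisors (x - 4)^2, (x - 4). Arranging the block sizes at each eigenvalue in decreasing order and taking row products gives the invariant factors.

Invariant factors (smallest first, each dividing the next): x - 4, (x - 4)^2.

Check: the last factor (x - 4)^2 is the minimal polynomial, and the product (x - 4)^3 is the characteristic polynomial.

x - 4, (x - 4)^2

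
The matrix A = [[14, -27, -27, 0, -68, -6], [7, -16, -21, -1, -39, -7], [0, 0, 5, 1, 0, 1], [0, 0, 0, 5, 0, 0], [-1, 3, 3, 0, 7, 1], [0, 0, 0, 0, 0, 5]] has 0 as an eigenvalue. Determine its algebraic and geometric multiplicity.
algebraic multiplicity 2, geometric multiplicity 1

The characteristic polynomial is x^2(x - 5)^4, so the factor x appears with exponent 2: the algebraic multiplicity is 2.

rank(A) = 5, so the eigenspace has dimension 6 - 5 = 1: the geometric multiplicity is 1.

Since 1 < 2, A is not diagonalizable.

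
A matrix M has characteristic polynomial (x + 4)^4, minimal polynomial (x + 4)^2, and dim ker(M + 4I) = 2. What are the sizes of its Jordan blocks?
λ = -4: algebraic multiplicity 4 (exponent in χ_M), largest block size 2 (exponent in m_M), 2 blocks (geometric multiplicity). These force block sizes [2, 2].

Jordan blocks: (-4, 2), (-4, 2)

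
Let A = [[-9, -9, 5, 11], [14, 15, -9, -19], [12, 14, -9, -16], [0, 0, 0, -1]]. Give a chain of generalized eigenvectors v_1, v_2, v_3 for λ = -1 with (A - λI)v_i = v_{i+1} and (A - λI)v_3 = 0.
We seek v_1 ∈ ker((A + I)^3) \ ker((A + I)^2), then set v_{i+1} = (A + I) v_i.

One such chain is v_1 = [[3, -2, 1, 0]]^T, v_2 = [[-1, 1, 0, 0]]^T, v_3 = [[-1, 2, 2, 0]]^T. Check: (A + I) v_3 = [[0, 0, 0, 0]]^T = 0.

v_1 = [[3, -2, 1, 0]]^T, v_2 = [[-1, 1, 0, 0]]^T, v_3 = [[-1, 2, 2, 0]]^T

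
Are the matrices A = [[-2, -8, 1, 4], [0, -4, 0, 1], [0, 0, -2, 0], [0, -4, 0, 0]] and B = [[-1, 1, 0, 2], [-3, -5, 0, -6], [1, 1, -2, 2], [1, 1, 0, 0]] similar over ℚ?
Both have characteristic polynomial (x + 2)^4 and minimal polynomial (x + 2)^2. But rank(A + 2I) = 2 for A while rank(B + 2I) = 1 for B, so the number of Jordan blocks at λ = -2 differs. A and B are not similar.

No.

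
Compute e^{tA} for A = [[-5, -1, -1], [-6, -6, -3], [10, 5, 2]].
e^{tA} = [[(1 - 2*t)*e^{-3*t}, -t*e^{-3*t}, -t*e^{-3*t}], [-6*t*e^{-3*t}, (1 - 3*t)*e^{-3*t}, -3*t*e^{-3*t}], [10*t*e^{-3*t}, 5*t*e^{-3*t}, (5*t + 1)*e^{-3*t}]]

A has Jordan form J = [[-3, 1, 0], [0, -3, 0], [0, 0, -3]] with A = PJP^{-1}, so e^{tA} = P e^{tJ} P^{-1}.

For a Jordan block J_k(λ), e^{tJ_k(λ)} = e^{λt} · (I + tN + t^2 N^2/2! + ... + t^{k-1} N^{k-1}/(k-1)!) where N is the nilpotent superdiagonal part.

Assembling the blocks and conjugating back gives the entries of e^{tA} as shown above.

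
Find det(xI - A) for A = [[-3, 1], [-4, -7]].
χ_A(x) = (x + 5)^2

xI - A = [[x + 3, -1], [4, x + 7]].

Expanding det(xI - A) along the first row:
det(xI - A) = + (x + 3)·det([[x + 7]]) - (-1)·det([[4]]).

Evaluating gives χ_A(x) = x^2 + 10x + 25 = (x + 5)^2.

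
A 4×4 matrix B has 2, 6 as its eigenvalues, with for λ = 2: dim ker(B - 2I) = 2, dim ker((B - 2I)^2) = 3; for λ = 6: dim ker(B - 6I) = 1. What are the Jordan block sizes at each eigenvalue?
λ = 2: successive nullity increments [2, 1] count blocks of size ≥ k; block sizes are [2, 1].
λ = 6: successive nullity increments [1] count blocks of size ≥ k; block sizes are [1].

Jordan blocks: (2, 2), (2, 1), (6, 1)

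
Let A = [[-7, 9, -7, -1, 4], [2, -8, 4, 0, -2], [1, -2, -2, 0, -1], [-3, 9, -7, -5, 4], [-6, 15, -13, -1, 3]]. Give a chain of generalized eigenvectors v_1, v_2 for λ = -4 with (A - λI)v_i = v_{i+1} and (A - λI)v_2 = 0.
We seek v_1 ∈ ker((A + 4I)^2) \ ker(A + 4I), then set v_{i+1} = (A + 4I) v_i.

One such chain is v_1 = [[0, 1, 0, 0, -2]]^T, v_2 = [[1, 0, 0, 1, 1]]^T. Check: (A + 4I) v_2 = [[0, 0, 0, 0, 0]]^T = 0.

v_1 = [[0, 1, 0, 0, -2]]^T, v_2 = [[1, 0, 0, 1, 1]]^T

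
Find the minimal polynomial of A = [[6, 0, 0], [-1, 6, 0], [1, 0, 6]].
The characteristic polynomial factors as (x - 6)^3. The minimal polynomial is ∏(x - λ)^{k_λ} where k_λ is the size of the largest Jordan block at λ.

For λ = 6: rank(A - 6I) = 1, and the largest Jordan block has size 2 (the smallest k with rank((A - 6I)^k) = rank((A - 6I)^(k+1))).

So m_A(x) = (x - 6)^2.

m_A(x) = (x - 6)^2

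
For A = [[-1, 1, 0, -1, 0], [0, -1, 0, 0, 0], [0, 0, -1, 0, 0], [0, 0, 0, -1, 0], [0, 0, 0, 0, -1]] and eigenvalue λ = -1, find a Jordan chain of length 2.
v_1 = [[1, 1, 0, 0, 1]]^T, v_2 = [[1, 0, 0, 0, 0]]^T

We seek v_1 ∈ ker((A + I)^2) \ ker(A + I), then set v_{i+1} = (A + I) v_i.

One such chain is v_1 = [[1, 1, 0, 0, 1]]^T, v_2 = [[1, 0, 0, 0, 0]]^T. Check: (A + I) v_2 = [[0, 0, 0, 0, 0]]^T = 0.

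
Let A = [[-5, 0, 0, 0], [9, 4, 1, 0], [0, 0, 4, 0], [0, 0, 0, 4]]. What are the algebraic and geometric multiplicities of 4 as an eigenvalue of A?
The characteristic polynomial is (x - 4)^3(x + 5), so the factor x - 4 appears with exponent 3: the algebraic multiplicity is 3.

rank(A - 4I) = 2, so the eigenspace has dimension 4 - 2 = 2: the geometric multiplicity is 2.

Since 2 < 3, A is not diagonalizable.

algebraic multiplicity 3, geometric multiplicity 2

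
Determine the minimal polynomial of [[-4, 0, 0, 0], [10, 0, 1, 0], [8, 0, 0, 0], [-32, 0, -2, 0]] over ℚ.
The characteristic polynomial factors as x^3(x + 4). The minimal polynomial is ∏(x - λ)^{k_λ} where k_λ is the size of the largest Jordan block at λ.

For λ = -4: rank(A + 4I) = 3, and the largest Jordan block has size 1 (the smallest k with rank((A + 4I)^k) = rank((A + 4I)^(k+1))).
For λ = 0: rank(A) = 2, and the largest Jordan block has size 2 (the smallest k with rank(A^k) = rank(A^(k+1))).

So m_A(x) = x^2(x + 4).

m_A(x) = x^2(x + 4)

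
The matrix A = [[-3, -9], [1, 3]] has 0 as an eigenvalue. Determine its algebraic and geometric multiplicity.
algebraic multiplicity 2, geometric multiplicity 1

The characteristic polynomial is x^2, so the factor x appears with exponent 2: the algebraic multiplicity is 2.

rank(A) = 1, so the eigenspace has dimension 2 - 1 = 1: the geometric multiplicity is 1.

Since 1 < 2, A is not diagonalizable.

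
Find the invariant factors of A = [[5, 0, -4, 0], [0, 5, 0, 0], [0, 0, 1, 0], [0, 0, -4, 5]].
The Jordan structure of A has elementary divisors (x - 1), (x - 5), (x - 5), (x - 5). Arranging the block sizes at each eigenvalue in decreasing order and taking row products gives the invariant factors.

Invariant factors (smallest first, each dividing the next): x - 5, x - 5, (x - 5)(x - 1).

Check: the last factor (x - 5)(x - 1) is the minimal polynomial, and the product (x - 5)^3(x - 1) is the characteristic polynomial.

x - 5, x - 5, (x - 5)(x - 1)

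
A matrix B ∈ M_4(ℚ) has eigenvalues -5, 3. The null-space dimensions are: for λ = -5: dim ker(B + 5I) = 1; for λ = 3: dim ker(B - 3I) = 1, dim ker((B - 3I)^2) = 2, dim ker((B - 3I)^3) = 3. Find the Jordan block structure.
Jordan blocks: (-5, 1), (3, 3)

λ = -5: successive nullity increments [1] count blocks of size ≥ k; block sizes are [1].
λ = 3: successive nullity increments [1, 1, 1] count blocks of size ≥ k; block sizes are [3].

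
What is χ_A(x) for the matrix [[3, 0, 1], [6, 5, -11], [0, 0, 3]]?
xI - A = [[x - 3, 0, -1], [-6, x - 5, 11], [0, 0, x - 3]].

Expanding det(xI - A) along the first row:
det(xI - A) = + (x - 3)·det([[x - 5, 11], [0, x - 3]]) - (0)·det([[-6, 11], [0, x - 3]]) + (-1)·det([[-6, x - 5], [0, 0]]).

Evaluating gives χ_A(x) = x^3 - 11x^2 + 39x - 45 = (x - 5)(x - 3)^2.

χ_A(x) = (x - 5)(x - 3)^2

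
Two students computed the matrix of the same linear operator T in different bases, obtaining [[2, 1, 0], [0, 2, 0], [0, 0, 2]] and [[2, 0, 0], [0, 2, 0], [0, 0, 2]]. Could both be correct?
No.

Both have characteristic polynomial (x - 2)^3, but the minimal polynomial of A is (x - 2)^2 while the minimal polynomial of B is x - 2. The minimal polynomial is a similarity invariant, so A and B are not similar.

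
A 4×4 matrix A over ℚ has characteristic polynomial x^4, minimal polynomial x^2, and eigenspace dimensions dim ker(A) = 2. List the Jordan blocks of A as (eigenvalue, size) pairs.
Jordan blocks: (0, 2), (0, 2)

λ = 0: algebraic multiplicity 4 (exponent in χ_A), largest block size 2 (exponent in m_A), 2 blocks (geometric multiplicity). These force block sizes [2, 2].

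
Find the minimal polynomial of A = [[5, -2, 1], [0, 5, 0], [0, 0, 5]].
The characteristic polynomial factors as (x - 5)^3. The minimal polynomial is ∏(x - λ)^{k_λ} where k_λ is the size of the largest Jordan block at λ.

For λ = 5: rank(A - 5I) = 1, and the largest Jordan block has size 2 (the smallest k with rank((A - 5I)^k) = rank((A - 5I)^(k+1))).

So m_A(x) = (x - 5)^2.

m_A(x) = (x - 5)^2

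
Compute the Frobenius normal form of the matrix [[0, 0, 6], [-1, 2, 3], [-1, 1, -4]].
The invariant factors of A (the non-unit diagonal entries of the Smith normal form of xI - A over ℚ[x]) are (x - 2)(x + 1)(x + 3), each dividing the next. The characteristic polynomial is their product, (x - 2)(x + 1)(x + 3).

The rational canonical form is the block-diagonal matrix of companion matrices C(f_i):
R = [[0, 0, 6], [1, 0, 5], [0, 1, -2]].

R = [[0, 0, 6], [1, 0, 5], [0, 1, -2]]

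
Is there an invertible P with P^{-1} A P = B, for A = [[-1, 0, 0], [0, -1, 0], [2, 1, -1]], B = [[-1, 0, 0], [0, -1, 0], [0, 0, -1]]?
No.

Both have characteristic polynomial (x + 1)^3, but the minimal polynomial of A is (x + 1)^2 while the minimal polynomial of B is x + 1. The minimal polynomial is a similarity invariant, so A and B are not similar.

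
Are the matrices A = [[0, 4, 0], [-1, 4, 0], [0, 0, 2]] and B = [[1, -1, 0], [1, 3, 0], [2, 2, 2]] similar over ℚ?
Yes.

Two matrices over a field are similar if and only if they have the same invariant factors.

Both A and B have characteristic polynomial (x - 2)^3 and minimal polynomial (x - 2)^2. Computing further, both have invariant factors x - 2, (x - 2)^2. Hence A and B are similar.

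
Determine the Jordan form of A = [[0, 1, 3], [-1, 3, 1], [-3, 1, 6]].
The characteristic polynomial is det(xI - A) = (x - 3)^3, so the eigenvalues are 3 (algebraic multiplicity 3).

For λ = 3: rank(A - 3I) = 2, rank((A - 3I)^2) = 1, rank((A - 3I)^3) = 0. The eigenspace has dimension 3 - 2 = 1, so there is 1 Jordan block; the rank sequence gives block sizes [3].

Assembling the blocks gives the Jordan form J above.

J = [[3, 1, 0], [0, 3, 1], [0, 0, 3]]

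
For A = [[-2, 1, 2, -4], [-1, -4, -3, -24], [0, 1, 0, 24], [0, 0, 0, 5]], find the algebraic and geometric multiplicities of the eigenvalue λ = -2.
algebraic multiplicity 3, geometric multiplicity 1

The characteristic polynomial is (x - 5)(x + 2)^3, so the factor x + 2 appears with exponent 3: the algebraic multiplicity is 3.

rank(A + 2I) = 3, so the eigenspace has dimension 4 - 3 = 1: the geometric multiplicity is 1.

Since 1 < 3, A is not diagonalizable.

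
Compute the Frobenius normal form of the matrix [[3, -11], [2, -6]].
The invariant factors of A (the non-unit diagonal entries of the Smith normal form of xI - A over ℚ[x]) are x^2 + 3x + 4, each dividing the next. The characteristic polynomial is their product, x^2 + 3x + 4.

The rational canonical form is the block-diagonal matrix of companion matrices C(f_i):
R = [[0, -4], [1, -3]].

Note the characteristic polynomial does not split into linear factors over ℚ, so A has no Jordan form over ℚ; the rational canonical form exists over any field.

R = [[0, -4], [1, -3]]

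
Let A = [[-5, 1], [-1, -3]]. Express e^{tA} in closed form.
e^{tA} = [[(1 - t)*e^{-4*t}, t*e^{-4*t}], [-t*e^{-4*t}, (t + 1)*e^{-4*t}]]

A has Jordan form J = [[-4, 1], [0, -4]] with A = PJP^{-1}, so e^{tA} = P e^{tJ} P^{-1}.

For a Jordan block J_k(λ), e^{tJ_k(λ)} = e^{λt} · (I + tN + t^2 N^2/2! + ... + t^{k-1} N^{k-1}/(k-1)!) where N is the nilpotent superdiagonal part.

Assembling the blocks and conjugating back gives the entries of e^{tA} as shown above.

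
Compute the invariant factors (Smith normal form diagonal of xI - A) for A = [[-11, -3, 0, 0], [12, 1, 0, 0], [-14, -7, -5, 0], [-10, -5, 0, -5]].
The Jordan structure of A has elementary divisors (x + 5)^2, (x + 5), (x + 5). Arranging the block sizes at each eigenvalue in decreasing order and taking row products gives the invariant factors.

Invariant factors (smallest first, each dividing the next): x + 5, x + 5, (x + 5)^2.

Check: the last factor (x + 5)^2 is the minimal polynomial, and the product (x + 5)^4 is the characteristic polynomial.

x + 5, x + 5, (x + 5)^2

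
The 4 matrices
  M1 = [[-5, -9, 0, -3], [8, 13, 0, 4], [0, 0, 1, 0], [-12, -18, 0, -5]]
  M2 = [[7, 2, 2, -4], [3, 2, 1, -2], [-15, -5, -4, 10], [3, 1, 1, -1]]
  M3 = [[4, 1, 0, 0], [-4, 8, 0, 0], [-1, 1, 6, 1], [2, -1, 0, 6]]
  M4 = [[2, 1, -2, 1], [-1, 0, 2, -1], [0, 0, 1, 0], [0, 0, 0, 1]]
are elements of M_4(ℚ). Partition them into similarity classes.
Characteristic polynomials: χ_{M1} = (x - 1)^4, χ_{M2} = (x - 1)^4, χ_{M3} = (x - 6)^4, χ_{M4} = (x - 1)^4.

{M1, M2, M4}: invariant factors x - 1, x - 1, (x - 1)^2.

{M3}: invariant factors (x - 6)^2, (x - 6)^2.

Matrices are similar if and only if their invariant-factor lists agree; the partition into similarity classes is {M1, M2, M4}, {M3}.

2 classes: {M1, M2, M4}, {M3}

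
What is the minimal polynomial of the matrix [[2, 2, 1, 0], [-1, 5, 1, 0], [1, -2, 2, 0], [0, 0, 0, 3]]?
The characteristic polynomial factors as (x - 3)^4. The minimal polynomial is ∏(x - λ)^{k_λ} where k_λ is the size of the largest Jordan block at λ.

For λ = 3: rank(A - 3I) = 1, and the largest Jordan block has size 2 (the smallest k with rank((A - 3I)^k) = rank((A - 3I)^(k+1))).

So m_A(x) = (x - 3)^2.

m_A(x) = (x - 3)^2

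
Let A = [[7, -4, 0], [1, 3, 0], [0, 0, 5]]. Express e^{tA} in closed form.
e^{tA} = [[(2*t + 1)*e^{5*t}, -4*t*e^{5*t}, 0], [t*e^{5*t}, (1 - 2*t)*e^{5*t}, 0], [0, 0, e^{5*t}]]

A has Jordan form J = [[5, 1, 0], [0, 5, 0], [0, 0, 5]] with A = PJP^{-1}, so e^{tA} = P e^{tJ} P^{-1}.

For a Jordan block J_k(λ), e^{tJ_k(λ)} = e^{λt} · (I + tN + t^2 N^2/2! + ... + t^{k-1} N^{k-1}/(k-1)!) where N is the nilpotent superdiagonal part.

Assembling the blocks and conjugating back gives the entries of e^{tA} as shown above.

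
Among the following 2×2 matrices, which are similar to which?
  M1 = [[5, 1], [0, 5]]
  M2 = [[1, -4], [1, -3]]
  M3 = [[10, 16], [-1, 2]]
3 classes: {M1}, {M2}, {M3}

Characteristic polynomials: χ_{M1} = (x - 5)^2, χ_{M2} = (x + 1)^2, χ_{M3} = (x - 6)^2.

{M1}: invariant factors (x - 5)^2.

{M2}: invariant factors (x + 1)^2.

{M3}: invariant factors (x - 6)^2.

Matrices are similar if and only if their invariant-factor lists agree; the partition into similarity classes is {M1}, {M2}, {M3}.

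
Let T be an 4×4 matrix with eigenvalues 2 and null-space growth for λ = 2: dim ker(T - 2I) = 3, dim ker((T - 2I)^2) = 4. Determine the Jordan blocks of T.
λ = 2: successive nullity increments [3, 1] count blocks of size ≥ k; block sizes are [2, 1, 1].

Jordan blocks: (2, 2), (2, 1), (2, 1)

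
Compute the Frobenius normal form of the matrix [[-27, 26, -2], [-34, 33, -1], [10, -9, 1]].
R = [[0, 0, 24], [1, 0, -10], [0, 1, 7]]

The invariant factors of A (the non-unit diagonal entries of the Smith normal form of xI - A over ℚ[x]) are (x - 6)(x^2 - x + 4), each dividing the next. The characteristic polynomial is their product, (x - 6)(x^2 - x + 4).

The rational canonical form is the block-diagonal matrix of companion matrices C(f_i):
R = [[0, 0, 24], [1, 0, -10], [0, 1, 7]].

Note the characteristic polynomial does not split into linear factors over ℚ, so A has no Jordan form over ℚ; the rational canonical form exists over any field.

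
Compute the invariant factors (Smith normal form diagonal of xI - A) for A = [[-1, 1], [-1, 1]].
x^2

The Jordan structure of A has elementary divisors x^2. Arranging the block sizes at each eigenvalue in decreasing order and taking row products gives the invariant factors.

Invariant factors (smallest first, each dividing the next): x^2.

Check: the last factor x^2 is the minimal polynomial, and the product x^2 is the characteristic polynomial.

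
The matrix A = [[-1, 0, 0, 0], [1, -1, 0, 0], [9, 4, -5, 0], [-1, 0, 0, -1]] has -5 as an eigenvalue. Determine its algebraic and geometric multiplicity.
algebraic multiplicity 1, geometric multiplicity 1

The characteristic polynomial is (x + 1)^3(x + 5), so the factor x + 5 appears with exponent 1: the algebraic multiplicity is 1.

rank(A + 5I) = 3, so the eigenspace has dimension 4 - 3 = 1: the geometric multiplicity is 1.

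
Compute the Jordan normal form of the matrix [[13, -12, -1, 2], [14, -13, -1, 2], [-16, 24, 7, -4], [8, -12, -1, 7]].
J = [[-1, 0, 0, 0], [0, 5, 1, 0], [0, 0, 5, 0], [0, 0, 0, 5]]

The characteristic polynomial is det(xI - A) = (x - 5)^3(x + 1), so the eigenvalues are -1 (algebraic multiplicity 1), 5 (algebraic multiplicity 3).

For λ = -1: algebraic multiplicity 1 gives one 1×1 block.

For λ = 5: rank(A - 5I) = 2, rank((A - 5I)^2) = 1. The eigenspace has dimension 4 - 2 = 2, so there are 2 Jordan blocks; the rank sequence gives block sizes [2, 1].

Assembling the blocks gives the Jordan form J above.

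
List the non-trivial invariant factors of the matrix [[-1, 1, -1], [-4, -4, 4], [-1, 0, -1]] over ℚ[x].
(x + 2)^3

The Jordan structure of A has elementary divisors (x + 2)^3. Arranging the block sizes at each eigenvalue in decreasing order and taking row products gives the invariant factors.

Invariant factors (smallest first, each dividing the next): (x + 2)^3.

Check: the last factor (x + 2)^3 is the minimal polynomial, and the product (x + 2)^3 is the characteristic polynomial.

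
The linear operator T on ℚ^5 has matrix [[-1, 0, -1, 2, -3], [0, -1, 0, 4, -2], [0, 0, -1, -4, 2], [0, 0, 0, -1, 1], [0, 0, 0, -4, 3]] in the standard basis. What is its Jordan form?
The characteristic polynomial is det(xI - A) = (x - 1)^2(x + 1)^3, so the eigenvalues are -1 (algebraic multiplicity 3), 1 (algebraic multiplicity 2).

For λ = -1: rank(A + I) = 3, rank((A + I)^2) = 2. The eigenspace has dimension 5 - 3 = 2, so there are 2 Jordan blocks; the rank sequence gives block sizes [2, 1].

For λ = 1: rank(A - I) = 4, rank((A - I)^2) = 3. The eigenspace has dimension 5 - 4 = 1, so there is 1 Jordan block; the rank sequence gives block sizes [2].

Assembling the blocks gives the Jordan form J above.

J = [[-1, 1, 0, 0, 0], [0, -1, 0, 0, 0], [0, 0, -1, 0, 0], [0, 0, 0, 1, 1], [0, 0, 0, 0, 1]]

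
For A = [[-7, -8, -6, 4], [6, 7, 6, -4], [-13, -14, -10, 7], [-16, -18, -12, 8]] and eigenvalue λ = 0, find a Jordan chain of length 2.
v_1 = [[2, -2, 4, 5]]^T, v_2 = [[-2, 2, -3, -4]]^T

We seek v_1 ∈ ker(A^2) \ ker(A), then set v_{i+1} = A v_i.

One such chain is v_1 = [[2, -2, 4, 5]]^T, v_2 = [[-2, 2, -3, -4]]^T. Check: A v_2 = [[0, 0, 0, 0]]^T = 0.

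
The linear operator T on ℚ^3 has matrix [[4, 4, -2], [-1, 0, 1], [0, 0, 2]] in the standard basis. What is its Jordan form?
The characteristic polynomial is det(xI - A) = (x - 2)^3, so the eigenvalues are 2 (algebraic multiplicity 3).

For λ = 2: rank(A - 2I) = 1, rank((A - 2I)^2) = 0. The eigenspace has dimension 3 - 1 = 2, so there are 2 Jordan blocks; the rank sequence gives block sizes [2, 1].

Assembling the blocks gives the Jordan form J above.

J = [[2, 1, 0], [0, 2, 0], [0, 0, 2]]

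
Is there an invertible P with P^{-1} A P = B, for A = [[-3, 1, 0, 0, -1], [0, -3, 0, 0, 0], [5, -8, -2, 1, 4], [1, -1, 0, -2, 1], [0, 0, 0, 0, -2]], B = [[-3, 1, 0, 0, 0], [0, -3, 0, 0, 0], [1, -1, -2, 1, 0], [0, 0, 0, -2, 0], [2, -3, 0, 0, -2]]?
Two matrices over a field are similar if and only if they have the same invariant factors.

Both A and B have characteristic polynomial (x + 2)^3(x + 3)^2 and minimal polynomial (x + 2)^2(x + 3)^2. Computing further, both have invariant factors x + 2, (x + 2)^2(x + 3)^2. Hence A and B are similar.

Yes.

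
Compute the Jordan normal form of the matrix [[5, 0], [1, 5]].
J = [[5, 1], [0, 5]]

The characteristic polynomial is det(xI - A) = (x - 5)^2, so the eigenvalues are 5 (algebraic multiplicity 2).

For λ = 5: rank(A - 5I) = 1, rank((A - 5I)^2) = 0. The eigenspace has dimension 2 - 1 = 1, so there is 1 Jordan block; the rank sequence gives block sizes [2].

Assembling the blocks gives the Jordan form J above.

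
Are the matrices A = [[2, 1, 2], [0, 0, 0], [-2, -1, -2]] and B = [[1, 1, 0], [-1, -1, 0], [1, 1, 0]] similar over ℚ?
Yes.

Two matrices over a field are similar if and only if they have the same invariant factors.

Both A and B have characteristic polynomial x^3 and minimal polynomial x^2. Computing further, both have invariant factors x, x^2. Hence A and B are similar.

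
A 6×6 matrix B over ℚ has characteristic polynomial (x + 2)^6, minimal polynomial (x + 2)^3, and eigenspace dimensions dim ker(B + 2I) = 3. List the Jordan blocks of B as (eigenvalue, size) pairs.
λ = -2: algebraic multiplicity 6 (exponent in χ_B), largest block size 3 (exponent in m_B), 3 blocks (geometric multiplicity). These force block sizes [3, 2, 1].

Jordan blocks: (-2, 3), (-2, 2), (-2, 1)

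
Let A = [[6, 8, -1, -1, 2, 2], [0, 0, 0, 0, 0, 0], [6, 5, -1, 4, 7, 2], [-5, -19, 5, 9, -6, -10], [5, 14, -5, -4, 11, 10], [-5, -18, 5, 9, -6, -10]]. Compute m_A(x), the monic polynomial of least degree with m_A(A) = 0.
m_A(x) = x^2(x - 5)^3

The characteristic polynomial factors as x^3(x - 5)^3. The minimal polynomial is ∏(x - λ)^{k_λ} where k_λ is the size of the largest Jordan block at λ.

For λ = 0: rank(A) = 4, and the largest Jordan block has size 2 (the smallest k with rank(A^k) = rank(A^(k+1))).
For λ = 5: rank(A - 5I) = 5, and the largest Jordan block has size 3 (the smallest k with rank((A - 5I)^k) = rank((A - 5I)^(k+1))).

So m_A(x) = x^2(x - 5)^3.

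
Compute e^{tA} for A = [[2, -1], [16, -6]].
e^{tA} = [[(4*t + 1)*e^{-2*t}, -t*e^{-2*t}], [16*t*e^{-2*t}, (1 - 4*t)*e^{-2*t}]]

A has Jordan form J = [[-2, 1], [0, -2]] with A = PJP^{-1}, so e^{tA} = P e^{tJ} P^{-1}.

For a Jordan block J_k(λ), e^{tJ_k(λ)} = e^{λt} · (I + tN + t^2 N^2/2! + ... + t^{k-1} N^{k-1}/(k-1)!) where N is the nilpotent superdiagonal part.

Assembling the blocks and conjugating back gives the entries of e^{tA} as shown above.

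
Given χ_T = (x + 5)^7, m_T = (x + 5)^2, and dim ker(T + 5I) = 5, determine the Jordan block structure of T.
Jordan blocks: (-5, 2), (-5, 2), (-5, 1), (-5, 1), (-5, 1)

λ = -5: algebraic multiplicity 7 (exponent in χ_T), largest block size 2 (exponent in m_T), 5 blocks (geometric multiplicity). These force block sizes [2, 2, 1, 1, 1].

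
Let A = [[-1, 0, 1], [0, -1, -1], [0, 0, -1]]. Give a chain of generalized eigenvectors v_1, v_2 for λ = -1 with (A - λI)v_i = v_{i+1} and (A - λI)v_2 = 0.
v_1 = [[0, 3, 1]]^T, v_2 = [[1, -1, 0]]^T

We seek v_1 ∈ ker((A + I)^2) \ ker(A + I), then set v_{i+1} = (A + I) v_i.

One such chain is v_1 = [[0, 3, 1]]^T, v_2 = [[1, -1, 0]]^T. Check: (A + I) v_2 = [[0, 0, 0]]^T = 0.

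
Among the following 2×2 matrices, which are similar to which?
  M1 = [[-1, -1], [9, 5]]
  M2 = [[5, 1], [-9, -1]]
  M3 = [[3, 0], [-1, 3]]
2 classes: {M1, M2}, {M3}

Characteristic polynomials: χ_{M1} = (x - 2)^2, χ_{M2} = (x - 2)^2, χ_{M3} = (x - 3)^2.

{M1, M2}: invariant factors (x - 2)^2.

{M3}: invariant factors (x - 3)^2.

Matrices are similar if and only if their invariant-factor lists agree; the partition into similarity classes is {M1, M2}, {M3}.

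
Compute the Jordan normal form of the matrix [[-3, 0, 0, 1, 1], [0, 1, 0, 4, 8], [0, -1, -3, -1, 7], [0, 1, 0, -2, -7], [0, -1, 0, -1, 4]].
The characteristic polynomial is det(xI - A) = (x - 3)^2(x + 3)^3, so the eigenvalues are -3 (algebraic multiplicity 3), 3 (algebraic multiplicity 2).

For λ = -3: rank(A + 3I) = 3, rank((A + 3I)^2) = 2. The eigenspace has dimension 5 - 3 = 2, so there are 2 Jordan blocks; the rank sequence gives block sizes [2, 1].

For λ = 3: rank(A - 3I) = 4, rank((A - 3I)^2) = 3. The eigenspace has dimension 5 - 4 = 1, so there is 1 Jordan block; the rank sequence gives block sizes [2].

Assembling the blocks gives the Jordan form J above.

J = [[-3, 1, 0, 0, 0], [0, -3, 0, 0, 0], [0, 0, -3, 0, 0], [0, 0, 0, 3, 1], [0, 0, 0, 0, 3]]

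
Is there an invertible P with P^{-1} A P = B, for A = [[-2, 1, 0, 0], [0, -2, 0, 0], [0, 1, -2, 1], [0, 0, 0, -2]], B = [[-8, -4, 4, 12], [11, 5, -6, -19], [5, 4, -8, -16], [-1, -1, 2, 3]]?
Yes.

Two matrices over a field are similar if and only if they have the same invariant factors.

Both A and B have characteristic polynomial (x + 2)^4 and minimal polynomial (x + 2)^2. Computing further, both have invariant factors (x + 2)^2, (x + 2)^2. Hence A and B are similar.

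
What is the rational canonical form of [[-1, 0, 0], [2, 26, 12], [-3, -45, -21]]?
The invariant factors of A (the non-unit diagonal entries of the Smith normal form of xI - A over ℚ[x]) are (x - 6)(x + 1)^2, each dividing the next. The characteristic polynomial is their product, (x - 6)(x + 1)^2.

The rational canonical form is the block-diagonal matrix of companion matrices C(f_i):
R = [[0, 0, 6], [1, 0, 11], [0, 1, 4]].

R = [[0, 0, 6], [1, 0, 11], [0, 1, 4]]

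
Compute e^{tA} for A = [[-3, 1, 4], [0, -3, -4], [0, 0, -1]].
A has Jordan form J = [[-3, 1, 0], [0, -3, 0], [0, 0, -1]] with A = PJP^{-1}, so e^{tA} = P e^{tJ} P^{-1}.

For a Jordan block J_k(λ), e^{tJ_k(λ)} = e^{λt} · (I + tN + t^2 N^2/2! + ... + t^{k-1} N^{k-1}/(k-1)!) where N is the nilpotent superdiagonal part.

Assembling the blocks and conjugating back gives the entries of e^{tA} as shown above.

e^{tA} = [[e^{-3*t}, t*e^{-3*t}, (2*t + e^{2*t} - 1)*e^{-3*t}], [0, e^{-3*t}, -2*e^{-t} + 2*e^{-3*t}], [0, 0, e^{-t}]]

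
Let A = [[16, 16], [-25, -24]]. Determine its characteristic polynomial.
xI - A = [[x - 16, -16], [25, x + 24]].

Expanding det(xI - A) along the first row:
det(xI - A) = + (x - 16)·det([[x + 24]]) - (-16)·det([[25]]).

Evaluating gives χ_A(x) = x^2 + 8x + 16 = (x + 4)^2.

χ_A(x) = (x + 4)^2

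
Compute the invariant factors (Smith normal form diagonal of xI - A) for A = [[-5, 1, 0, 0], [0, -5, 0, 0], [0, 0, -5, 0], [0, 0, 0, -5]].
The Jordan structure of A has elementary divisors (x + 5)^2, (x + 5), (x + 5). Arranging the block sizes at each eigenvalue in decreasing order and taking row products gives the invariant factors.

Invariant factors (smallest first, each dividing the next): x + 5, x + 5, (x + 5)^2.

Check: the last factor (x + 5)^2 is the minimal polynomial, and the product (x + 5)^4 is the characteristic polynomial.

x + 5, x + 5, (x + 5)^2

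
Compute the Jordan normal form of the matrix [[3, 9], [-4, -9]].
J = [[-3, 1], [0, -3]]

The characteristic polynomial is det(xI - A) = (x + 3)^2, so the eigenvalues are -3 (algebraic multiplicity 2).

For λ = -3: rank(A + 3I) = 1, rank((A + 3I)^2) = 0. The eigenspace has dimension 2 - 1 = 1, so there is 1 Jordan block; the rank sequence gives block sizes [2].

Assembling the blocks gives the Jordan form J above.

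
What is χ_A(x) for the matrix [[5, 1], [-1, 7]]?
xI - A = [[x - 5, -1], [1, x - 7]].

Expanding det(xI - A) along the first row:
det(xI - A) = + (x - 5)·det([[x - 7]]) - (-1)·det([[1]]).

Evaluating gives χ_A(x) = x^2 - 12x + 36 = (x - 6)^2.

χ_A(x) = (x - 6)^2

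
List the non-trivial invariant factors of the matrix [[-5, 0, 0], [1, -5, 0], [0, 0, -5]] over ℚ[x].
The Jordan structure of A has elementary divisors (x + 5)^2, (x + 5). Arranging the block sizes at each eigenvalue in decreasing order and taking row products gives the invariant factors.

Invariant factors (smallest first, each dividing the next): x + 5, (x + 5)^2.

Check: the last factor (x + 5)^2 is the minimal polynomial, and the product (x + 5)^3 is the characteristic polynomial.

x + 5, (x + 5)^2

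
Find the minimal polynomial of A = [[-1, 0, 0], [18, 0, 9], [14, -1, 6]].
m_A(x) = (x - 3)^2(x + 1)

The characteristic polynomial factors as (x - 3)^2(x + 1). The minimal polynomial is ∏(x - λ)^{k_λ} where k_λ is the size of the largest Jordan block at λ.

For λ = -1: rank(A + I) = 2, and the largest Jordan block has size 1 (the smallest k with rank((A + I)^k) = rank((A + I)^(k+1))).
For λ = 3: rank(A - 3I) = 2, and the largest Jordan block has size 2 (the smallest k with rank((A - 3I)^k) = rank((A - 3I)^(k+1))).

So m_A(x) = (x - 3)^2(x + 1).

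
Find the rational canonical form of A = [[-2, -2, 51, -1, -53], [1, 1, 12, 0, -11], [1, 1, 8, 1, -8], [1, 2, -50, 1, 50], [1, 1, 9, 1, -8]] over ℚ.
R = [[0, 0, 0, 0, -72], [1, 0, 0, 0, -12], [0, 1, 0, 0, -14], [0, 0, 1, 0, -9], [0, 0, 0, 1, 0]]

The invariant factors of A (the non-unit diagonal entries of the Smith normal form of xI - A over ℚ[x]) are (x + 2)(x^2 - x + 6)^2, each dividing the next. The characteristic polynomial is their product, (x + 2)(x^2 - x + 6)^2.

The rational canonical form is the block-diagonal matrix of companion matrices C(f_i):
R = [[0, 0, 0, 0, -72], [1, 0, 0, 0, -12], [0, 1, 0, 0, -14], [0, 0, 1, 0, -9], [0, 0, 0, 1, 0]].

Note the characteristic polynomial does not split into linear factors over ℚ, so A has no Jordan form over ℚ; the rational canonical form exists over any field.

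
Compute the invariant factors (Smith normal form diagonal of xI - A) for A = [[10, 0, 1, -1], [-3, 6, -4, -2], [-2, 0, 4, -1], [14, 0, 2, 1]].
(x - 6)^3(x - 3)

The Jordan structure of A has elementary divisors (x - 3), (x - 6)^3. Arranging the block sizes at each eigenvalue in decreasing order and taking row products gives the invariant factors.

Invariant factors (smallest first, each dividing the next): (x - 6)^3(x - 3).

Check: the last factor (x - 6)^3(x - 3) is the minimal polynomial, and the product (x - 6)^3(x - 3) is the characteristic polynomial.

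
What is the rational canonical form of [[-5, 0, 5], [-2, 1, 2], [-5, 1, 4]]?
R = [[0, 0, 5], [1, 0, -2], [0, 1, 0]]

The invariant factors of A (the non-unit diagonal entries of the Smith normal form of xI - A over ℚ[x]) are x^3 + 2x - 5, each dividing the next. The characteristic polynomial is their product, x^3 + 2x - 5.

The rational canonical form is the block-diagonal matrix of companion matrices C(f_i):
R = [[0, 0, 5], [1, 0, -2], [0, 1, 0]].

Note the characteristic polynomial does not split into linear factors over ℚ, so A has no Jordan form over ℚ; the rational canonical form exists over any field.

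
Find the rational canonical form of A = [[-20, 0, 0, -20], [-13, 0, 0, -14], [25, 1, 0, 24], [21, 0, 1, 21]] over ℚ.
The invariant factors of A (the non-unit diagonal entries of the Smith normal form of xI - A over ℚ[x]) are (x - 2)(x + 5)(x^2 - 4x - 2), each dividing the next. The characteristic polynomial is their product, (x - 2)(x + 5)(x^2 - 4x - 2).

The rational canonical form is the block-diagonal matrix of companion matrices C(f_i):
R = [[0, 0, 0, -20], [1, 0, 0, -34], [0, 1, 0, 24], [0, 0, 1, 1]].

Note the characteristic polynomial does not split into linear factors over ℚ, so A has no Jordan form over ℚ; the rational canonical form exists over any field.

R = [[0, 0, 0, -20], [1, 0, 0, -34], [0, 1, 0, 24], [0, 0, 1, 1]]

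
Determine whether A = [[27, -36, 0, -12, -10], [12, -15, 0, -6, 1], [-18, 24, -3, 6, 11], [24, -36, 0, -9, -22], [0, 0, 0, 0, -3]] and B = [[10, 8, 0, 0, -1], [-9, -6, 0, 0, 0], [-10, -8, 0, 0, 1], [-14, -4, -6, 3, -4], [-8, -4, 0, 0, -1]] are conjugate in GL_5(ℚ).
trace(A) = -3 but trace(B) = 6. The trace is a similarity invariant, so A and B are not similar.

No.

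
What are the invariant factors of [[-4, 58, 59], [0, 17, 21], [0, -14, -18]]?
The Jordan structure of A has elementary divisors (x + 4)^2, (x - 3). Arranging the block sizes at each eigenvalue in decreasing order and taking row products gives the invariant factors.

Invariant factors (smallest first, each dividing the next): (x - 3)(x + 4)^2.

Check: the last factor (x - 3)(x + 4)^2 is the minimal polynomial, and the product (x - 3)(x + 4)^2 is the characteristic polynomial.

(x - 3)(x + 4)^2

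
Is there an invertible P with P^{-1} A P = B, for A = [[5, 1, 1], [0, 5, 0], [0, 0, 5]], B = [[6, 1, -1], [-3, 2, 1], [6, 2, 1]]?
No.

trace(A) = 15 but trace(B) = 9. The trace is a similarity invariant, so A and B are not similar.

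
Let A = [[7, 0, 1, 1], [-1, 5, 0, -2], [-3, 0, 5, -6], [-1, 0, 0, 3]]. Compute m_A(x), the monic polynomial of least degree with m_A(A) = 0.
The characteristic polynomial factors as (x - 5)^4. The minimal polynomial is ∏(x - λ)^{k_λ} where k_λ is the size of the largest Jordan block at λ.

For λ = 5: rank(A - 5I) = 2, and the largest Jordan block has size 3 (the smallest k with rank((A - 5I)^k) = rank((A - 5I)^(k+1))).

So m_A(x) = (x - 5)^3.

m_A(x) = (x - 5)^3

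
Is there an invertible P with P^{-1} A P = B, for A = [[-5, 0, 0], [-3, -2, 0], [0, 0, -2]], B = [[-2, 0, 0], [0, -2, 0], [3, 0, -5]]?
Yes.

Two matrices over a field are similar if and only if they have the same invariant factors.

Both A and B have characteristic polynomial (x + 2)^2(x + 5) and minimal polynomial (x + 2)(x + 5). Computing further, both have invariant factors x + 2, (x + 2)(x + 5). Hence A and B are similar.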